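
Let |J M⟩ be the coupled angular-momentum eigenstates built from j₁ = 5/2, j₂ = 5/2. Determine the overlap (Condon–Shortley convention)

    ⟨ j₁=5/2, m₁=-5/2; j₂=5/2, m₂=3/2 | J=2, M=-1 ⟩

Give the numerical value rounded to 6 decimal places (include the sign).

j₁+j₂−J=3  J+j₁−j₂=2  J−j₁+j₂=2  j₁+j₂+J+1=8
(j₁±m₁, j₂±m₂, J±M) = (0,5,4,1,1,3)
P² = 360/7
sum k=3..3:
  [3] −1/12 = -1/12
S = -1/12
C² = P²·S² = 5/14 ; C = -0.597614

−√(5/14) = -0.597614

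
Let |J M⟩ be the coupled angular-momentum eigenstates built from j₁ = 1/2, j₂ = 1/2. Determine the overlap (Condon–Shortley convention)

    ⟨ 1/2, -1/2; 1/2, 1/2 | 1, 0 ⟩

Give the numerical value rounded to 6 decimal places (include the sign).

+√(1/2) = +0.707107

triangle: 0!*1!*1!/3! = 1/6
(j±m)!: 0!*1!*1!*0!*1!*1! = 1
prefactor² = (2J+1)*Δ*N² = 1/2
  k=0: +1/(0!*0!*1!*1!*0!*0!) = 1
Σ = 1  ⇒  CG² = 1/2*1² = 1/2
CG = +√(1/2) = +0.707107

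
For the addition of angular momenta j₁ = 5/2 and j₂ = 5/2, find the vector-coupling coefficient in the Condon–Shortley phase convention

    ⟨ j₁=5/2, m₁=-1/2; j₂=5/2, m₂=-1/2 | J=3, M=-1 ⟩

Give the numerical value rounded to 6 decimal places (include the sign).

-0.516398  (= −√(4/15))

√[7·2!3!3!/9! · 2!3!2!3!2!4!] = √(48/5)
  +(−1)^0/∏(0,2,3,2,0,1)! = 1/24  (running 1/24)
  +(−1)^1/∏(1,1,2,1,1,2)! = -1/4  (running -5/24)
  +(−1)^2/∏(2,0,1,0,2,3)! = 1/24  (running -1/6)
⟨..|..⟩ = √(48/5)·(-1/6) = -0.516398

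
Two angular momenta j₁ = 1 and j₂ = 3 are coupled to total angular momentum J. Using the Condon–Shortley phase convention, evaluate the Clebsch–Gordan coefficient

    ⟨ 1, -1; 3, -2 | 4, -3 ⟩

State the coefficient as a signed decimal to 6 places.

+√(3/4) ≈ +0.866025

triangle: 0!×2!×6!/9! = 1440/362880
(j±m)!: 0!×2!×1!×5!×1!×7! = 1209600
prefactor² = (2J+1)×Δ×N² = 43200
  k=0: +1/(0!×0!×2!×1!×0!×5!) = 1/240
Σ = 1/240  ⇒  CG² = 43200×1/240² = 3/4
CG = +√(3/4) = +0.866025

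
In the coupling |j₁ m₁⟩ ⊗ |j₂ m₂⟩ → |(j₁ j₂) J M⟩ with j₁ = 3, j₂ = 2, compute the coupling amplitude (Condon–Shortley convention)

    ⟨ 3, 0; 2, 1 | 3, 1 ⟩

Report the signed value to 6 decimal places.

j₁+j₂−J=2  J+j₁−j₂=4  J−j₁+j₂=2  j₁+j₂+J+1=9
(j₁±m₁, j₂±m₂, J±M) = (3,3,3,1,4,2)
P² = 96/5
sum k=1..2:
  [1] −1/8 = -1/8
  [2] +1/12 = 1/12
S = -1/24
C² = P²·S² = 1/30 ; C = -0.182574

−√(1/30) ≈ -0.182574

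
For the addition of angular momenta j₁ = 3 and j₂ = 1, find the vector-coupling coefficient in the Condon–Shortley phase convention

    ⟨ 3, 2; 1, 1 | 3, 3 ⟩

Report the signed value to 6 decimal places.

-0.500000

triangle: 1!*5!*1!/8! = 120/40320
(j±m)!: 5!*1!*2!*0!*6!*0! = 172800
prefactor² = (2J+1)*Δ*N² = 3600
  k=1: −1/(1!*0!*0!*1!*5!*0!) = -1/120
Σ = -1/120  ⇒  CG² = 3600*(-1/120)² = 1/4
CG = −√(1/4) = -0.500000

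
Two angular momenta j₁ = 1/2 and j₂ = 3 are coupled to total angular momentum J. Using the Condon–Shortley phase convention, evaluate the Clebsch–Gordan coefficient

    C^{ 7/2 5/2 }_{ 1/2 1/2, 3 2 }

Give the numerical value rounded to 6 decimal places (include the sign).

triangle: 0!*1!*6!/8! = 720/40320
(j±m)!: 1!*0!*5!*1!*6!*1! = 86400
prefactor² = (2J+1)*Δ*N² = 86400/7
  k=0: +1/(0!*0!*0!*5!*1!*1!) = 1/120
Σ = 1/120  ⇒  CG² = 86400/7*1/120² = 6/7
CG = +√(6/7) = +0.925820

+√(6/7) = +0.925820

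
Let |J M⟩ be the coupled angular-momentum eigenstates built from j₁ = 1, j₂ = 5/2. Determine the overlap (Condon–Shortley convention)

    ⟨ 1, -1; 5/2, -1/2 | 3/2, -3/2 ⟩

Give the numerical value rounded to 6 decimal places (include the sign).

+0.258199  (= +√(1/15))

j₁+j₂−J=2  J+j₁−j₂=0  J−j₁+j₂=3  j₁+j₂+J+1=6
(j₁±m₁, j₂±m₂, J±M) = (0,2,2,3,0,3)
P² = 48/5
sum k=2..2:
  [2] +1/12 = 1/12
S = 1/12
C² = P²·S² = 1/15 ; C = +0.258199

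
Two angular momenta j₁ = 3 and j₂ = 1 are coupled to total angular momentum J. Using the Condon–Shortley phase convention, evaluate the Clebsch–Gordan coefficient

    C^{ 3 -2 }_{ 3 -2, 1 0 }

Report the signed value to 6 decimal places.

−√(1/3) = -0.577350

j₁+j₂−J=1  J+j₁−j₂=5  J−j₁+j₂=1  j₁+j₂+J+1=8
(j₁±m₁, j₂±m₂, J±M) = (1,5,1,1,1,5)
P² = 300
sum k=0..1:
  [0] +1/120 = 1/120
  [1] −1/24 = -1/24
S = -1/30
C² = P²·S² = 1/3 ; C = -0.577350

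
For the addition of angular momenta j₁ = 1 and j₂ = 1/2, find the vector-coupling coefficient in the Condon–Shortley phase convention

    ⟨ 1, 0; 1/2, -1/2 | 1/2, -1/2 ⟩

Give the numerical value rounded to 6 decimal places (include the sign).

+0.577350  (= +√(1/3))

√[2·1!1!0!/3! · 1!1!0!1!0!1!] = √(1/3)
  +(−1)^0/∏(0,1,1,0,0,0)! = 1  (running 1)
⟨..|..⟩ = √(1/3)·(1) = +0.577350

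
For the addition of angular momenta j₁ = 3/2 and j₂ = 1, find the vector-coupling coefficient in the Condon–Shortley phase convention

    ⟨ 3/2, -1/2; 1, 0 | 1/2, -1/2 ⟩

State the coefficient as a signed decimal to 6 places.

triangle: 2!×1!×0!/4! = 2/24
(j±m)!: 1!×2!×1!×1!×0!×1! = 2
prefactor² = (2J+1)×Δ×N² = 1/3
  k=1: −1/(1!×1!×1!×0!×0!×0!) = -1
Σ = -1  ⇒  CG² = 1/3×(-1)² = 1/3
CG = −√(1/3) = -0.577350

-0.577350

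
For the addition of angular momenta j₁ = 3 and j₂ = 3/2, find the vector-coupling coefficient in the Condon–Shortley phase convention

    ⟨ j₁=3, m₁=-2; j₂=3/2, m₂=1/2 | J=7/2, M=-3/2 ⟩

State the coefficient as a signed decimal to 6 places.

√[8·1!5!2!/9! · 1!5!2!1!2!5!] = √(6400/21)
  +(−1)^0/∏(0,1,5,2,0,0)! = 1/240  (running 1/240)
  +(−1)^1/∏(1,0,4,1,1,1)! = -1/24  (running -3/80)
⟨..|..⟩ = √(6400/21)·(-3/80) = -0.654654

-0.654654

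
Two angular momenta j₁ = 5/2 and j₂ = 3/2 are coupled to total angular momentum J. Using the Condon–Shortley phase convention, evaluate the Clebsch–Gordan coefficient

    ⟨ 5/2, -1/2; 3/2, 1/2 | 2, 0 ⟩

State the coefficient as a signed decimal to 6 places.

j₁+j₂−J=2  J+j₁−j₂=3  J−j₁+j₂=1  j₁+j₂+J+1=7
(j₁±m₁, j₂±m₂, J±M) = (2,3,2,1,2,2)
P² = 8/7
sum k=1..2:
  [1] −1/2 = -1/2
  [2] +1/4 = 1/4
S = -1/4
C² = P²·S² = 1/14 ; C = -0.267261

−√(1/14) = -0.267261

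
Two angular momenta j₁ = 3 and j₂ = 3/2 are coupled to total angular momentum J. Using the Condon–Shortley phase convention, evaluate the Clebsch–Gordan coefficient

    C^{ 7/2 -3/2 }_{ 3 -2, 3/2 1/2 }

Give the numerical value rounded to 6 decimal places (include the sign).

j₁+j₂−J=1  J+j₁−j₂=5  J−j₁+j₂=2  j₁+j₂+J+1=9
(j₁±m₁, j₂±m₂, J±M) = (1,5,2,1,2,5)
P² = 6400/21
sum k=0..1:
  [0] +1/240 = 1/240
  [1] −1/24 = -1/24
S = -3/80
C² = P²·S² = 3/7 ; C = -0.654654

−√(3/7) = -0.654654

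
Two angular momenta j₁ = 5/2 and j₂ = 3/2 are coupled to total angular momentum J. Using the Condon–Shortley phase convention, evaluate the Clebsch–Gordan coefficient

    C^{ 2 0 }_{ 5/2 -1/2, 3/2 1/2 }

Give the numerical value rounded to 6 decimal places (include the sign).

√[5·2!3!1!/7! · 2!3!2!1!2!2!] = √(8/7)
  +(−1)^1/∏(1,1,2,1,1,0)! = -1/2  (running -1/2)
  +(−1)^2/∏(2,0,1,0,2,1)! = 1/4  (running -1/4)
⟨..|..⟩ = √(8/7)·(-1/4) = -0.267261

−√(1/14) = -0.267261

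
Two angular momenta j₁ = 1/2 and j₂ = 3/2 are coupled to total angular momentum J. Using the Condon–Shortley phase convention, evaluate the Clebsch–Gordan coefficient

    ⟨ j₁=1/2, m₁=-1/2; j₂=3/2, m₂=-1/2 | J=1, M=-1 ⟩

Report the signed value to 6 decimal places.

-0.500000  (= −√(1/4))

√[3·1!0!2!/4! · 0!1!1!2!0!2!] = √(1)
  +(−1)^1/∏(1,0,0,0,0,2)! = -1/2  (running -1/2)
⟨..|..⟩ = √(1)·(-1/2) = -0.500000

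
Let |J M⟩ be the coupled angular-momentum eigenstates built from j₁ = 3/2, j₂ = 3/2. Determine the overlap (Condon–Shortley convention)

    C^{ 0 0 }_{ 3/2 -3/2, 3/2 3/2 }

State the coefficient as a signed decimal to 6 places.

j₁+j₂−J=3  J+j₁−j₂=0  J−j₁+j₂=0  j₁+j₂+J+1=4
(j₁±m₁, j₂±m₂, J±M) = (0,3,3,0,0,0)
P² = 9
sum k=3..3:
  [3] −1/6 = -1/6
S = -1/6
C² = P²·S² = 1/4 ; C = -0.500000

-0.500000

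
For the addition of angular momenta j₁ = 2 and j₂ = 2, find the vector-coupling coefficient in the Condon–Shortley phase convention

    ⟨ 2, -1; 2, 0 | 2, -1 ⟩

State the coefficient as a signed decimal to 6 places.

j₁+j₂−J=2  J+j₁−j₂=2  J−j₁+j₂=2  j₁+j₂+J+1=7
(j₁±m₁, j₂±m₂, J±M) = (1,3,2,2,1,3)
P² = 8/7
sum k=1..2:
  [1] −1/2 = -1/2
  [2] +1/4 = 1/4
S = -1/4
C² = P²·S² = 1/14 ; C = -0.267261

−√(1/14) ≈ -0.267261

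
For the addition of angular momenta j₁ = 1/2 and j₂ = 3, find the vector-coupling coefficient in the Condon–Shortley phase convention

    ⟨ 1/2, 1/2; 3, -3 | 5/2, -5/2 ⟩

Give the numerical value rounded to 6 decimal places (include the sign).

j₁+j₂−J=1  J+j₁−j₂=0  J−j₁+j₂=5  j₁+j₂+J+1=7
(j₁±m₁, j₂±m₂, J±M) = (1,0,0,6,0,5)
P² = 86400/7
sum k=0..0:
  [0] +1/120 = 1/120
S = 1/120
C² = P²·S² = 6/7 ; C = +0.925820

+0.925820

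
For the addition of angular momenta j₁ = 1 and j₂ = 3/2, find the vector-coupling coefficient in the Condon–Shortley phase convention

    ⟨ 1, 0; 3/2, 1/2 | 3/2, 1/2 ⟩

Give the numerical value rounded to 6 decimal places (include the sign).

-0.258199  (= −√(1/15))

j₁+j₂−J=1  J+j₁−j₂=1  J−j₁+j₂=2  j₁+j₂+J+1=5
(j₁±m₁, j₂±m₂, J±M) = (1,1,2,1,2,1)
P² = 4/15
sum k=0..1:
  [0] +1/2 = 1/2
  [1] −1/1 = -1
S = -1/2
C² = P²·S² = 1/15 ; C = -0.258199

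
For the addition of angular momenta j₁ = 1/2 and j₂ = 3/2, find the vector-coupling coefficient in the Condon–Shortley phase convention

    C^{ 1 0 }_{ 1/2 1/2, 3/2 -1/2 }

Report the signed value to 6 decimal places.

triangle: 1!*0!*2!/4! = 2/24
(j±m)!: 1!*0!*1!*2!*1!*1! = 2
prefactor² = (2J+1)*Δ*N² = 1/2
  k=0: +1/(0!*1!*0!*1!*0!*1!) = 1
Σ = 1  ⇒  CG² = 1/2*1² = 1/2
CG = +√(1/2) = +0.707107

+√(1/2) ≈ +0.707107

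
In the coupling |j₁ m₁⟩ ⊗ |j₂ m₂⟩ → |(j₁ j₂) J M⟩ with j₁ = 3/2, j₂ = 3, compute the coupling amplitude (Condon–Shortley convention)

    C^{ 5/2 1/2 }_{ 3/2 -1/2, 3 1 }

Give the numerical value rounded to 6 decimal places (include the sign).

-0.119523  (= −√(1/70))

j₁+j₂−J=2  J+j₁−j₂=1  J−j₁+j₂=4  j₁+j₂+J+1=8
(j₁±m₁, j₂±m₂, J±M) = (1,2,4,2,3,2)
P² = 288/35
sum k=1..2:
  [1] −1/6 = -1/6
  [2] +1/8 = 1/8
S = -1/24
C² = P²·S² = 1/70 ; C = -0.119523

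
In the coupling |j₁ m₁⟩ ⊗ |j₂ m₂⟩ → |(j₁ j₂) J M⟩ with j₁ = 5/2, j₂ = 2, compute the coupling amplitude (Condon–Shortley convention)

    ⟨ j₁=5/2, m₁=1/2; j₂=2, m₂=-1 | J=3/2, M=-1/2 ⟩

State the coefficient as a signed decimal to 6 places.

triangle: 3!×2!×1!/7! = 12/5040
(j±m)!: 3!×2!×1!×3!×1!×2! = 144
prefactor² = (2J+1)×Δ×N² = 48/35
  k=0: +1/(0!×3!×2!×1!×0!×0!) = 1/12
  k=1: −1/(1!×2!×1!×0!×1!×1!) = -1/2
Σ = -5/12  ⇒  CG² = 48/35×(-5/12)² = 5/21
CG = −√(5/21) = -0.487950

-0.487950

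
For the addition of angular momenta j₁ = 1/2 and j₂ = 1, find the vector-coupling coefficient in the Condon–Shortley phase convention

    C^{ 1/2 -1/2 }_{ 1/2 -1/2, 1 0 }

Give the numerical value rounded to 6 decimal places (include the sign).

−√(1/3) = -0.577350

√[2·1!0!1!/3! · 0!1!1!1!0!1!] = √(1/3)
  +(−1)^1/∏(1,0,0,0,0,1)! = -1  (running -1)
⟨..|..⟩ = √(1/3)·(-1) = -0.577350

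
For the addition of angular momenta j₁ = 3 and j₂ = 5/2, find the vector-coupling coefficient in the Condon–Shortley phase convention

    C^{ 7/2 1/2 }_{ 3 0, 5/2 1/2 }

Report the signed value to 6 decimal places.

-0.436436  (= −√(4/21))

j₁+j₂−J=2  J+j₁−j₂=4  J−j₁+j₂=3  j₁+j₂+J+1=10
(j₁±m₁, j₂±m₂, J±M) = (3,3,3,2,4,3)
P² = 6912/175
sum k=0..2:
  [0] +1/72 = 1/72
  [1] −1/8 = -1/8
  [2] +1/24 = 1/24
S = -5/72
C² = P²·S² = 4/21 ; C = -0.436436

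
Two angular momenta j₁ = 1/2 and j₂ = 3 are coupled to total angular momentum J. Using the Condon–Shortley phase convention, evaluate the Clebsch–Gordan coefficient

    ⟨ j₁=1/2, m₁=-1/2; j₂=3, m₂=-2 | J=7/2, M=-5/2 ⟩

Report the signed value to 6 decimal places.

+0.925820

j₁+j₂−J=0  J+j₁−j₂=1  J−j₁+j₂=6  j₁+j₂+J+1=8
(j₁±m₁, j₂±m₂, J±M) = (0,1,1,5,1,6)
P² = 86400/7
sum k=0..0:
  [0] +1/120 = 1/120
S = 1/120
C² = P²·S² = 6/7 ; C = +0.925820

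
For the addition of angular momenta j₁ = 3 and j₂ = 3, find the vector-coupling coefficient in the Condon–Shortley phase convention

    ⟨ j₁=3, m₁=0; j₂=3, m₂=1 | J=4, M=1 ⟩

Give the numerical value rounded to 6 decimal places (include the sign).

-0.312094  (= −√(15/154))

j₁+j₂−J=2  J+j₁−j₂=4  J−j₁+j₂=4  j₁+j₂+J+1=11
(j₁±m₁, j₂±m₂, J±M) = (3,3,4,2,5,3)
P² = 124416/385
sum k=0..2:
  [0] +1/288 = 1/288
  [1] −1/24 = -1/24
  [2] +1/48 = 1/48
S = -5/288
C² = P²·S² = 15/154 ; C = -0.312094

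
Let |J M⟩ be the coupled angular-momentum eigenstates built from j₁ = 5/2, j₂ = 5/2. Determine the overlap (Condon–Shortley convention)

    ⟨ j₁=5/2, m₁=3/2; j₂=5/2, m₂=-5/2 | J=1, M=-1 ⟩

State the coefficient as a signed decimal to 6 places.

+√(1/7) ≈ +0.377964

j₁+j₂−J=4  J+j₁−j₂=1  J−j₁+j₂=1  j₁+j₂+J+1=7
(j₁±m₁, j₂±m₂, J±M) = (4,1,0,5,0,2)
P² = 576/7
sum k=0..0:
  [0] +1/24 = 1/24
S = 1/24
C² = P²·S² = 1/7 ; C = +0.377964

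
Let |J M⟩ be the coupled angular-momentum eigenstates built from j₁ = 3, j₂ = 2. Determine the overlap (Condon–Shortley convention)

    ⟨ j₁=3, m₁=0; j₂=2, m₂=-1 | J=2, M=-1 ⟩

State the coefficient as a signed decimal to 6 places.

−√(2/7) ≈ -0.534522

j₁+j₂−J=3  J+j₁−j₂=3  J−j₁+j₂=1  j₁+j₂+J+1=8
(j₁±m₁, j₂±m₂, J±M) = (3,3,1,3,1,3)
P² = 81/14
sum k=0..1:
  [0] +1/36 = 1/36
  [1] −1/4 = -1/4
S = -2/9
C² = P²·S² = 2/7 ; C = -0.534522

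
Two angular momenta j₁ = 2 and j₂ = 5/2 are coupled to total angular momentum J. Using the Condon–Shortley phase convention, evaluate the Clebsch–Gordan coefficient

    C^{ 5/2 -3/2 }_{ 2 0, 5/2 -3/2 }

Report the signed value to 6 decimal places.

j₁+j₂−J=2  J+j₁−j₂=2  J−j₁+j₂=3  j₁+j₂+J+1=8
(j₁±m₁, j₂±m₂, J±M) = (2,2,1,4,1,4)
P² = 288/35
sum k=0..1:
  [0] +1/8 = 1/8
  [1] −1/6 = -1/6
S = -1/24
C² = P²·S² = 1/70 ; C = -0.119523

−√(1/70) = -0.119523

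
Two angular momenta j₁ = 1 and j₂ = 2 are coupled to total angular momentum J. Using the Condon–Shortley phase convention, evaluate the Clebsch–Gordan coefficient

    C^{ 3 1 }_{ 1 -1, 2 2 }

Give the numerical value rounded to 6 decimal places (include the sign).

+0.258199

triangle: 0!*2!*4!/7! = 48/5040
(j±m)!: 0!*2!*4!*0!*4!*2! = 2304
prefactor² = (2J+1)*Δ*N² = 768/5
  k=0: +1/(0!*0!*2!*4!*0!*0!) = 1/48
Σ = 1/48  ⇒  CG² = 768/5*1/48² = 1/15
CG = +√(1/15) = +0.258199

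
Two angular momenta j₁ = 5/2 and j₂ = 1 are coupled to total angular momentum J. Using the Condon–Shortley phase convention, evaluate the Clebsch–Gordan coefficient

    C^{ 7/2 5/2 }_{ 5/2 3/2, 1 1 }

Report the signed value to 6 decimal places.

+0.845154  (= +√(5/7))

triangle: 0!·5!·2!/8! = 240/40320
(j±m)!: 4!·1!·2!·0!·6!·1! = 34560
prefactor² = (2J+1)·Δ·N² = 11520/7
  k=0: +1/(0!·0!·1!·2!·4!·0!) = 1/48
Σ = 1/48  ⇒  CG² = 11520/7·1/48² = 5/7
CG = +√(5/7) = +0.845154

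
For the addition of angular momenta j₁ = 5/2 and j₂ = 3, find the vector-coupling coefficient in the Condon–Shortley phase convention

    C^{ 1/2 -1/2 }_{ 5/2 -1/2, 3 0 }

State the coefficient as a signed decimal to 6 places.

−√(1/7) = -0.377964

triangle: 5!*0!*1!/7! = 120/5040
(j±m)!: 2!*3!*3!*3!*0!*1! = 432
prefactor² = (2J+1)*Δ*N² = 144/7
  k=3: −1/(3!*2!*0!*0!*0!*1!) = -1/12
Σ = -1/12  ⇒  CG² = 144/7*(-1/12)² = 1/7
CG = −√(1/7) = -0.377964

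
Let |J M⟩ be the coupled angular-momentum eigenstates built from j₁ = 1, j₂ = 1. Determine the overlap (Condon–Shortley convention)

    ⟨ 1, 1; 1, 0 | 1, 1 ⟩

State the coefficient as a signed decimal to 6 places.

triangle: 1!*1!*1!/4! = 1/24
(j±m)!: 2!*0!*1!*1!*2!*0! = 4
prefactor² = (2J+1)*Δ*N² = 1/2
  k=0: +1/(0!*1!*0!*1!*1!*0!) = 1
Σ = 1  ⇒  CG² = 1/2*1² = 1/2
CG = +√(1/2) = +0.707107

+√(1/2) ≈ +0.707107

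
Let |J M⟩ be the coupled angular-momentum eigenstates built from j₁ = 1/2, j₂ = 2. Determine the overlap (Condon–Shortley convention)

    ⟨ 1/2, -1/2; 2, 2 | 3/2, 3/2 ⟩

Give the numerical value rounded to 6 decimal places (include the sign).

j₁+j₂−J=1  J+j₁−j₂=0  J−j₁+j₂=3  j₁+j₂+J+1=5
(j₁±m₁, j₂±m₂, J±M) = (0,1,4,0,3,0)
P² = 144/5
sum k=1..1:
  [1] −1/6 = -1/6
S = -1/6
C² = P²·S² = 4/5 ; C = -0.894427

−√(4/5) = -0.894427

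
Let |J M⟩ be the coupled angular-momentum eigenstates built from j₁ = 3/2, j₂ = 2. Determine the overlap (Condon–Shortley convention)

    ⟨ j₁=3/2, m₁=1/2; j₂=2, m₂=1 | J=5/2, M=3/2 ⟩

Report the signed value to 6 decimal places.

j₁+j₂−J=1  J+j₁−j₂=2  J−j₁+j₂=3  j₁+j₂+J+1=7
(j₁±m₁, j₂±m₂, J±M) = (2,1,3,1,4,1)
P² = 144/35
sum k=0..1:
  [0] +1/6 = 1/6
  [1] −1/4 = -1/4
S = -1/12
C² = P²·S² = 1/35 ; C = -0.169031

−√(1/35) = -0.169031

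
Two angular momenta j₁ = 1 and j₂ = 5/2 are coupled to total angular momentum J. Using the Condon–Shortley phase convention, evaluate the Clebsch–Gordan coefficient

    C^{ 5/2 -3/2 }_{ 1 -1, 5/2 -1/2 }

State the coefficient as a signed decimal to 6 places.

j₁+j₂−J=1  J+j₁−j₂=1  J−j₁+j₂=4  j₁+j₂+J+1=7
(j₁±m₁, j₂±m₂, J±M) = (0,2,2,3,1,4)
P² = 576/35
sum k=1..1:
  [1] −1/6 = -1/6
S = -1/6
C² = P²·S² = 16/35 ; C = -0.676123

-0.676123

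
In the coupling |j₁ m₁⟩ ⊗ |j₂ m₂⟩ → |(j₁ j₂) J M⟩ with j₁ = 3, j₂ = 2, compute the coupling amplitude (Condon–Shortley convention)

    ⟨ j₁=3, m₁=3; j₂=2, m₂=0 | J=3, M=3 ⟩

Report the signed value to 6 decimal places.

triangle: 2!·4!·2!/9! = 96/362880
(j±m)!: 6!·0!·2!·2!·6!·0! = 2073600
prefactor² = (2J+1)·Δ·N² = 3840
  k=0: +1/(0!·2!·0!·2!·4!·0!) = 1/96
Σ = 1/96  ⇒  CG² = 3840·1/96² = 5/12
CG = +√(5/12) = +0.645497

+√(5/12) = +0.645497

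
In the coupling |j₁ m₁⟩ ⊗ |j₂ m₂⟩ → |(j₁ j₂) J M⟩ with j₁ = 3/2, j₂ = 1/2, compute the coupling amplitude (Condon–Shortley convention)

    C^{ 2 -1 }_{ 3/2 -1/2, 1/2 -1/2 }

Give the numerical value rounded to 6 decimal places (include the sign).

+√(3/4) = +0.866025

j₁+j₂−J=0  J+j₁−j₂=3  J−j₁+j₂=1  j₁+j₂+J+1=5
(j₁±m₁, j₂±m₂, J±M) = (1,2,0,1,1,3)
P² = 3
sum k=0..0:
  [0] +1/2 = 1/2
S = 1/2
C² = P²·S² = 3/4 ; C = +0.866025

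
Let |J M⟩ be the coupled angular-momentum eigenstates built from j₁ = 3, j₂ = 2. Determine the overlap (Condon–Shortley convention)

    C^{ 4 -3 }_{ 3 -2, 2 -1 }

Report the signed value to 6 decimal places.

−√(1/20) ≈ -0.223607

j₁+j₂−J=1  J+j₁−j₂=5  J−j₁+j₂=3  j₁+j₂+J+1=10
(j₁±m₁, j₂±m₂, J±M) = (1,5,1,3,1,7)
P² = 6480
sum k=0..1:
  [0] +1/240 = 1/240
  [1] −1/144 = -1/144
S = -1/360
C² = P²·S² = 1/20 ; C = -0.223607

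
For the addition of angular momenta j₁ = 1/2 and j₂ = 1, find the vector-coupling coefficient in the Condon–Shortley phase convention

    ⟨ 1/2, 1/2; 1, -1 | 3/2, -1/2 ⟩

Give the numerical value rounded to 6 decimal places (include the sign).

j₁+j₂−J=0  J+j₁−j₂=1  J−j₁+j₂=2  j₁+j₂+J+1=4
(j₁±m₁, j₂±m₂, J±M) = (1,0,0,2,1,2)
P² = 4/3
sum k=0..0:
  [0] +1/2 = 1/2
S = 1/2
C² = P²·S² = 1/3 ; C = +0.577350

+0.577350  (= +√(1/3))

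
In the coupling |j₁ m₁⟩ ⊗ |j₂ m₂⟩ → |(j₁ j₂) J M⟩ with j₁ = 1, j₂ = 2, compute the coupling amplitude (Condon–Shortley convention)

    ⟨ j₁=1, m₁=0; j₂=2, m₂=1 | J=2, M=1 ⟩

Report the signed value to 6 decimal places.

-0.408248

triangle: 1!*1!*3!/6! = 6/720
(j±m)!: 1!*1!*3!*1!*3!*1! = 36
prefactor² = (2J+1)*Δ*N² = 3/2
  k=0: +1/(0!*1!*1!*3!*0!*0!) = 1/6
  k=1: −1/(1!*0!*0!*2!*1!*1!) = -1/2
Σ = -1/3  ⇒  CG² = 3/2*(-1/3)² = 1/6
CG = −√(1/6) = -0.408248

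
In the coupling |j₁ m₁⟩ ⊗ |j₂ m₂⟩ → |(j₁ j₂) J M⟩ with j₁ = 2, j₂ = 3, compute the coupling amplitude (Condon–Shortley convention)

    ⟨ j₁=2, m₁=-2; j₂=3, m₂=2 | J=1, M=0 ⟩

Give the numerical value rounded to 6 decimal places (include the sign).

√[3·4!0!2!/7! · 0!4!5!1!1!1!] = √(576/7)
  +(−1)^4/∏(4,0,0,1,0,1)! = 1/24  (running 1/24)
⟨..|..⟩ = √(576/7)·(1/24) = +0.377964

+√(1/7) ≈ +0.377964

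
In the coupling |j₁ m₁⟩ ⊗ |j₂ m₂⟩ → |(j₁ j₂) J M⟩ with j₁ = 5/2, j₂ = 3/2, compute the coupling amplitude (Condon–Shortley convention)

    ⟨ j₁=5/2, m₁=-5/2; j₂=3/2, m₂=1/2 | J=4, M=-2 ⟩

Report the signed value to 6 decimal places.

j₁+j₂−J=0  J+j₁−j₂=5  J−j₁+j₂=3  j₁+j₂+J+1=9
(j₁±m₁, j₂±m₂, J±M) = (0,5,2,1,2,6)
P² = 43200/7
sum k=0..0:
  [0] +1/240 = 1/240
S = 1/240
C² = P²·S² = 3/28 ; C = +0.327327

+√(3/28) = +0.327327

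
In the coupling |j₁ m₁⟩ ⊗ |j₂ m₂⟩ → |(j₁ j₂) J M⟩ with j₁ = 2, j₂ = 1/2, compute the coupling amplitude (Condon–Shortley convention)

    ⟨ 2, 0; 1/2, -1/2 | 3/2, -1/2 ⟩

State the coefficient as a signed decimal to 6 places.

+√(2/5) = +0.632456

√[4·1!3!0!/5! · 2!2!0!1!1!2!] = √(8/5)
  +(−1)^0/∏(0,1,2,0,1,0)! = 1/2  (running 1/2)
⟨..|..⟩ = √(8/5)·(1/2) = +0.632456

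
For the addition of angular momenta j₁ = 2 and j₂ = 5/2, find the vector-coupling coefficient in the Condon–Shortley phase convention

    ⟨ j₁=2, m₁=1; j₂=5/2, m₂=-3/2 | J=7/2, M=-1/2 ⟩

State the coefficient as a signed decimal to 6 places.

+√(121/315) ≈ +0.619780

j₁+j₂−J=1  J+j₁−j₂=3  J−j₁+j₂=4  j₁+j₂+J+1=9
(j₁±m₁, j₂±m₂, J±M) = (3,1,1,4,3,4)
P² = 2304/35
sum k=0..1:
  [0] +1/12 = 1/12
  [1] −1/144 = -1/144
S = 11/144
C² = P²·S² = 121/315 ; C = +0.619780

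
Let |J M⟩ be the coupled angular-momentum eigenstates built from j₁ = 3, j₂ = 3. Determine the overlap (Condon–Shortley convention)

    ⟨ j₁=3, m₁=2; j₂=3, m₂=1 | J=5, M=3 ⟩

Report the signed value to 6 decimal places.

+√(1/6) ≈ +0.408248

j₁+j₂−J=1  J+j₁−j₂=5  J−j₁+j₂=5  j₁+j₂+J+1=12
(j₁±m₁, j₂±m₂, J±M) = (5,1,4,2,8,2)
P² = 153600
sum k=0..1:
  [0] +1/576 = 1/576
  [1] −1/1440 = -1/1440
S = 1/960
C² = P²·S² = 1/6 ; C = +0.408248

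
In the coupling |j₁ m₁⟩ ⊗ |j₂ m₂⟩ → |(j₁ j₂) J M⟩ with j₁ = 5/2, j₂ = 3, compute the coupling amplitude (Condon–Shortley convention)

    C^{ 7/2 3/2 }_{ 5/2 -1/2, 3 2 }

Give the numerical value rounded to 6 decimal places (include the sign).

+√(2/21) = +0.308607

√[8·2!3!4!/10! · 2!3!5!1!5!2!] = √(1536/7)
  +(−1)^1/∏(1,1,2,4,1,0)! = -1/48  (running -1/48)
  +(−1)^2/∏(2,0,1,3,2,1)! = 1/24  (running 1/48)
⟨..|..⟩ = √(1536/7)·(1/48) = +0.308607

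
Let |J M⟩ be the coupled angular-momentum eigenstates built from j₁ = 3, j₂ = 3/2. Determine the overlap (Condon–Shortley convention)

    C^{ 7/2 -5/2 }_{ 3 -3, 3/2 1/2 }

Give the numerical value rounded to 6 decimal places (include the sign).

j₁+j₂−J=1  J+j₁−j₂=5  J−j₁+j₂=2  j₁+j₂+J+1=9
(j₁±m₁, j₂±m₂, J±M) = (0,6,2,1,1,6)
P² = 38400/7
sum k=1..1:
  [1] −1/120 = -1/120
S = -1/120
C² = P²·S² = 8/21 ; C = -0.617213

−√(8/21) = -0.617213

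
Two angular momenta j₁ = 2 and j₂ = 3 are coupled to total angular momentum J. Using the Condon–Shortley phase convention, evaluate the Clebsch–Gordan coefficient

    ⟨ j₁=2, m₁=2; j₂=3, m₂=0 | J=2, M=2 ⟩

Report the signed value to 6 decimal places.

+0.267261

triangle: 3!·1!·3!/8! = 36/40320
(j±m)!: 4!·0!·3!·3!·4!·0! = 20736
prefactor² = (2J+1)·Δ·N² = 648/7
  k=0: +1/(0!·3!·0!·3!·1!·0!) = 1/36
Σ = 1/36  ⇒  CG² = 648/7·1/36² = 1/14
CG = +√(1/14) = +0.267261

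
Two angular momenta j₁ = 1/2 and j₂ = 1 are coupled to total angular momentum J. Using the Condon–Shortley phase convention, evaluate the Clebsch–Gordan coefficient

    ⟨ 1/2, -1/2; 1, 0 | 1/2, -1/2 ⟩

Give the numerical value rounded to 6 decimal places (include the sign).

√[2·1!0!1!/3! · 0!1!1!1!0!1!] = √(1/3)
  +(−1)^1/∏(1,0,0,0,0,1)! = -1  (running -1)
⟨..|..⟩ = √(1/3)·(-1) = -0.577350

−√(1/3) ≈ -0.577350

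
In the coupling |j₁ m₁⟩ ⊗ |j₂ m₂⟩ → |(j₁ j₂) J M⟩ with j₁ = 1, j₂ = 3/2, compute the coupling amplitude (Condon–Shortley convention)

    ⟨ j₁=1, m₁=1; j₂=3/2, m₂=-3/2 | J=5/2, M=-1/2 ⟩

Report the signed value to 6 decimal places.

j₁+j₂−J=0  J+j₁−j₂=2  J−j₁+j₂=3  j₁+j₂+J+1=6
(j₁±m₁, j₂±m₂, J±M) = (2,0,0,3,2,3)
P² = 72/5
sum k=0..0:
  [0] +1/12 = 1/12
S = 1/12
C² = P²·S² = 1/10 ; C = +0.316228

+√(1/10) = +0.316228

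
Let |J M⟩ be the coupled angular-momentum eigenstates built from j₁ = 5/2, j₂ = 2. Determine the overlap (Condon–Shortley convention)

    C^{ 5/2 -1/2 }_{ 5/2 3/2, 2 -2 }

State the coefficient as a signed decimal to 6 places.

√[6·2!3!2!/8! · 4!1!0!4!2!3!] = √(864/35)
  +(−1)^0/∏(0,2,1,0,2,2)! = 1/8  (running 1/8)
⟨..|..⟩ = √(864/35)·(1/8) = +0.621059

+0.621059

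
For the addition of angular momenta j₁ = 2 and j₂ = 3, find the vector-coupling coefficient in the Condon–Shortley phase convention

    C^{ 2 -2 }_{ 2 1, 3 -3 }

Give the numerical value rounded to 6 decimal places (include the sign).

triangle: 3!×1!×3!/8! = 36/40320
(j±m)!: 3!×1!×0!×6!×0!×4! = 103680
prefactor² = (2J+1)×Δ×N² = 3240/7
  k=0: +1/(0!×3!×1!×0!×0!×3!) = 1/36
Σ = 1/36  ⇒  CG² = 3240/7×1/36² = 5/14
CG = +√(5/14) = +0.597614

+√(5/14) = +0.597614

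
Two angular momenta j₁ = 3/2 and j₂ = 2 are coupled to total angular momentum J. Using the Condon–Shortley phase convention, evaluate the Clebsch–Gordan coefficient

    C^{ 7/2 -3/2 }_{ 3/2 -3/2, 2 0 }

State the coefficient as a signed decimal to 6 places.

+0.534522

√[8·0!3!4!/8! · 0!3!2!2!2!5!] = √(1152/7)
  +(−1)^0/∏(0,0,3,2,0,2)! = 1/24  (running 1/24)
⟨..|..⟩ = √(1152/7)·(1/24) = +0.534522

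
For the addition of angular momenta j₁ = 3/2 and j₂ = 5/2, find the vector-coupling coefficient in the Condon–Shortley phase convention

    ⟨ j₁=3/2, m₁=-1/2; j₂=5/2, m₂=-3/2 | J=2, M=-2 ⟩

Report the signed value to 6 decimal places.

√[5·2!1!3!/7! · 1!2!1!4!0!4!] = √(96/7)
  +(−1)^1/∏(1,1,1,0,0,3)! = -1/6  (running -1/6)
⟨..|..⟩ = √(96/7)·(-1/6) = -0.617213

−√(8/21) = -0.617213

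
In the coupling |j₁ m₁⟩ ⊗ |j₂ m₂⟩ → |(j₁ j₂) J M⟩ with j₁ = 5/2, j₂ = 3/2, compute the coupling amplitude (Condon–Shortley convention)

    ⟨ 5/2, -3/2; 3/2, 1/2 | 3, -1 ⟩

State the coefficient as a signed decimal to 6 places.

√[7·1!4!2!/8! · 1!4!2!1!2!4!] = √(96/5)
  +(−1)^0/∏(0,1,4,2,0,0)! = 1/48  (running 1/48)
  +(−1)^1/∏(1,0,3,1,1,1)! = -1/6  (running -7/48)
⟨..|..⟩ = √(96/5)·(-7/48) = -0.639010

−√(49/120) ≈ -0.639010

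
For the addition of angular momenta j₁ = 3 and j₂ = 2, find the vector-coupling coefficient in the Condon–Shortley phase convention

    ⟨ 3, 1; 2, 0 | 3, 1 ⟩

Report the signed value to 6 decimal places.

j₁+j₂−J=2  J+j₁−j₂=4  J−j₁+j₂=2  j₁+j₂+J+1=9
(j₁±m₁, j₂±m₂, J±M) = (4,2,2,2,4,2)
P² = 256/15
sum k=0..2:
  [0] +1/16 = 1/16
  [1] −1/6 = -1/6
  [2] +1/96 = 1/96
S = -3/32
C² = P²·S² = 3/20 ; C = -0.387298

−√(3/20) = -0.387298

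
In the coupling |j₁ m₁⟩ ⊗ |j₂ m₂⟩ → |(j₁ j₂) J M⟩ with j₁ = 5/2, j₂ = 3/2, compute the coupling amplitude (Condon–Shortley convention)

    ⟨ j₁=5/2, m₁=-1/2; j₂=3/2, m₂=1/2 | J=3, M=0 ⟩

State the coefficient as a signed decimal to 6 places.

j₁+j₂−J=1  J+j₁−j₂=4  J−j₁+j₂=2  j₁+j₂+J+1=8
(j₁±m₁, j₂±m₂, J±M) = (2,3,2,1,3,3)
P² = 36/5
sum k=0..1:
  [0] +1/12 = 1/12
  [1] −1/4 = -1/4
S = -1/6
C² = P²·S² = 1/5 ; C = -0.447214

-0.447214  (= −√(1/5))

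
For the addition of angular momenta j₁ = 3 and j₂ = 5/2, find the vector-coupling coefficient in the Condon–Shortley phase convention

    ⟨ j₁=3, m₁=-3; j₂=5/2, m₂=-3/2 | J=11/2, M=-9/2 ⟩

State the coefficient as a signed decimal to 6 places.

+0.674200

triangle: 0!×6!×5!/12! = 86400/479001600
(j±m)!: 0!×6!×1!×4!×1!×10! = 62705664000
prefactor² = (2J+1)×Δ×N² = 1492992000/11
  k=0: +1/(0!×0!×6!×1!×0!×4!) = 1/17280
Σ = 1/17280  ⇒  CG² = 1492992000/11×1/17280² = 5/11
CG = +√(5/11) = +0.674200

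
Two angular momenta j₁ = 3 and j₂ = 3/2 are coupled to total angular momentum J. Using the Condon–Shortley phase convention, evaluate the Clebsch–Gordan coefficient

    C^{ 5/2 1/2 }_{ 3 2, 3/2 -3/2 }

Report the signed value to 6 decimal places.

+√(3/7) = +0.654654

triangle: 2!·4!·1!/8! = 48/40320
(j±m)!: 5!·1!·0!·3!·3!·2! = 8640
prefactor² = (2J+1)·Δ·N² = 432/7
  k=0: +1/(0!·2!·1!·0!·3!·1!) = 1/12
Σ = 1/12  ⇒  CG² = 432/7·1/12² = 3/7
CG = +√(3/7) = +0.654654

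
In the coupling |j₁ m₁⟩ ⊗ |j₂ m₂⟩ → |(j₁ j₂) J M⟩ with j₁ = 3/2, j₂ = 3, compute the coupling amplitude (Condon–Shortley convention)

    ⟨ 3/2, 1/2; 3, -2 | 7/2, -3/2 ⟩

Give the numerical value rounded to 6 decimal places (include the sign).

j₁+j₂−J=1  J+j₁−j₂=2  J−j₁+j₂=5  j₁+j₂+J+1=9
(j₁±m₁, j₂±m₂, J±M) = (2,1,1,5,2,5)
P² = 6400/21
sum k=0..1:
  [0] +1/24 = 1/24
  [1] −1/240 = -1/240
S = 3/80
C² = P²·S² = 3/7 ; C = +0.654654

+√(3/7) ≈ +0.654654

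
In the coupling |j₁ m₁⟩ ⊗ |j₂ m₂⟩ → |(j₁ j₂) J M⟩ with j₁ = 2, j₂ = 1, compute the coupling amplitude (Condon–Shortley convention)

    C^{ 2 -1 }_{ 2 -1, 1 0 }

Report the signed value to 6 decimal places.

triangle: 1!*3!*1!/6! = 6/720
(j±m)!: 1!*3!*1!*1!*1!*3! = 36
prefactor² = (2J+1)*Δ*N² = 3/2
  k=0: +1/(0!*1!*3!*1!*0!*0!) = 1/6
  k=1: −1/(1!*0!*2!*0!*1!*1!) = -1/2
Σ = -1/3  ⇒  CG² = 3/2*(-1/3)² = 1/6
CG = −√(1/6) = -0.408248

-0.408248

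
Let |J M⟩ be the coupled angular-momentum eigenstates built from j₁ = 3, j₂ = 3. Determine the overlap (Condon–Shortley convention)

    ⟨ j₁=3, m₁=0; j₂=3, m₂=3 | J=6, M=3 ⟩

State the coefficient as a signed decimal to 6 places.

√[13·0!6!6!/13! · 3!3!6!0!9!3!] = √(671846400/11)
  +(−1)^0/∏(0,0,3,6,3,0)! = 1/25920  (running 1/25920)
⟨..|..⟩ = √(671846400/11)·(1/25920) = +0.301511

+√(1/11) = +0.301511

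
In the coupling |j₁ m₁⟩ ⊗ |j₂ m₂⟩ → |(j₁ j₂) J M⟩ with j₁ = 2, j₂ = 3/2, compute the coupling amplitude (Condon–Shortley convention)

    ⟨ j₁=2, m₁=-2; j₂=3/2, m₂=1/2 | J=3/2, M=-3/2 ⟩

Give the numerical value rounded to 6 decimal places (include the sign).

triangle: 2!·2!·1!/6! = 4/720
(j±m)!: 0!·4!·2!·1!·0!·3! = 288
prefactor² = (2J+1)·Δ·N² = 32/5
  k=2: +1/(2!·0!·2!·0!·0!·1!) = 1/4
Σ = 1/4  ⇒  CG² = 32/5·1/4² = 2/5
CG = +√(2/5) = +0.632456

+√(2/5) = +0.632456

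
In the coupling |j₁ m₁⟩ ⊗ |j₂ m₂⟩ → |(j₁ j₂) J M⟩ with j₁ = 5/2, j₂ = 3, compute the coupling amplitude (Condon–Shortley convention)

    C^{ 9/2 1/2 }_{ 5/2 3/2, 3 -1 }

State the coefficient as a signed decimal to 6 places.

+0.594588  (= +√(35/99))

√[10·1!4!5!/11! · 4!1!2!4!5!4!] = √(184320/77)
  +(−1)^0/∏(0,1,1,2,3,3)! = 1/72  (running 1/72)
  +(−1)^1/∏(1,0,0,1,4,4)! = -1/576  (running 7/576)
⟨..|..⟩ = √(184320/77)·(7/576) = +0.594588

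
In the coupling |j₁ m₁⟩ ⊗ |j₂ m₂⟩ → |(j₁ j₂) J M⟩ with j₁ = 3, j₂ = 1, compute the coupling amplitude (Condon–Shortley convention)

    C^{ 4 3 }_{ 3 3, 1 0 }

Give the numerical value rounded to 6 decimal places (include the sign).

triangle: 0!*6!*2!/9! = 1440/362880
(j±m)!: 6!*0!*1!*1!*7!*1! = 3628800
prefactor² = (2J+1)*Δ*N² = 129600
  k=0: +1/(0!*0!*0!*1!*6!*1!) = 1/720
Σ = 1/720  ⇒  CG² = 129600*1/720² = 1/4
CG = +√(1/4) = +0.500000

+√(1/4) ≈ +0.500000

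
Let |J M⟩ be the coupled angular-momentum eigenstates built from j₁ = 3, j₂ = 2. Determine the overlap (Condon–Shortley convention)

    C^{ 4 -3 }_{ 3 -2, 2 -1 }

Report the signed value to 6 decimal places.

√[9·1!5!3!/10! · 1!5!1!3!1!7!] = √(6480)
  +(−1)^0/∏(0,1,5,1,0,2)! = 1/240  (running 1/240)
  +(−1)^1/∏(1,0,4,0,1,3)! = -1/144  (running -1/360)
⟨..|..⟩ = √(6480)·(-1/360) = -0.223607

-0.223607  (= −√(1/20))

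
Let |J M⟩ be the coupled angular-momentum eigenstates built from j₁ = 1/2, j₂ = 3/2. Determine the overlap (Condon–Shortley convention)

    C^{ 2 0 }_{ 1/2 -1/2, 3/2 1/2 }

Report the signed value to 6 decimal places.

√[5·0!1!3!/5! · 0!1!2!1!2!2!] = √(2)
  +(−1)^0/∏(0,0,1,2,0,1)! = 1/2  (running 1/2)
⟨..|..⟩ = √(2)·(1/2) = +0.707107

+√(1/2) ≈ +0.707107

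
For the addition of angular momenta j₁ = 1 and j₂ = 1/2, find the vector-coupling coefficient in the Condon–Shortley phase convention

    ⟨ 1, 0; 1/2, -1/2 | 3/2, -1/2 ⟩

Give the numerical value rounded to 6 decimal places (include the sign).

triangle: 0!*2!*1!/4! = 2/24
(j±m)!: 1!*1!*0!*1!*1!*2! = 2
prefactor² = (2J+1)*Δ*N² = 2/3
  k=0: +1/(0!*0!*1!*0!*1!*1!) = 1
Σ = 1  ⇒  CG² = 2/3*1² = 2/3
CG = +√(2/3) = +0.816497

+0.816497  (= +√(2/3))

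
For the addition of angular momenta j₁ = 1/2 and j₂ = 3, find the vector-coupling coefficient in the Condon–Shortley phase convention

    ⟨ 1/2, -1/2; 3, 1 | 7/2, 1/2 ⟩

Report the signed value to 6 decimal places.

+√(3/7) ≈ +0.654654

j₁+j₂−J=0  J+j₁−j₂=1  J−j₁+j₂=6  j₁+j₂+J+1=8
(j₁±m₁, j₂±m₂, J±M) = (0,1,4,2,4,3)
P² = 6912/7
sum k=0..0:
  [0] +1/48 = 1/48
S = 1/48
C² = P²·S² = 3/7 ; C = +0.654654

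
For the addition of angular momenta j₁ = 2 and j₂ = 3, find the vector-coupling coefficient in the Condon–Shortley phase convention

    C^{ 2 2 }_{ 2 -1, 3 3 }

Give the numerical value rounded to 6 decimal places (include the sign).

j₁+j₂−J=3  J+j₁−j₂=1  J−j₁+j₂=3  j₁+j₂+J+1=8
(j₁±m₁, j₂±m₂, J±M) = (1,3,6,0,4,0)
P² = 3240/7
sum k=3..3:
  [3] −1/36 = -1/36
S = -1/36
C² = P²·S² = 5/14 ; C = -0.597614

−√(5/14) ≈ -0.597614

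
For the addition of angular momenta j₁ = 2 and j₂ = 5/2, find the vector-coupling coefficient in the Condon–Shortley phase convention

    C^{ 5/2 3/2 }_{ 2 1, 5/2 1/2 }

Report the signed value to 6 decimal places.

triangle: 2!×2!×3!/8! = 24/40320
(j±m)!: 3!×1!×3!×2!×4!×1! = 1728
prefactor² = (2J+1)×Δ×N² = 216/35
  k=0: +1/(0!×2!×1!×3!×1!×0!) = 1/12
  k=1: −1/(1!×1!×0!×2!×2!×1!) = -1/4
Σ = -1/6  ⇒  CG² = 216/35×(-1/6)² = 6/35
CG = −√(6/35) = -0.414039

−√(6/35) ≈ -0.414039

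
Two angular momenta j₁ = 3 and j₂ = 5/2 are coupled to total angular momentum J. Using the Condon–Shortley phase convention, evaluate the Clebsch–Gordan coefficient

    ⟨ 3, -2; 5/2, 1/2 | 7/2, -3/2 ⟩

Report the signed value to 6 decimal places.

√[8·2!4!3!/10! · 1!5!3!2!2!5!] = √(1536/7)
  +(−1)^1/∏(1,1,4,2,0,1)! = -1/48  (running -1/48)
  +(−1)^2/∏(2,0,3,1,1,2)! = 1/24  (running 1/48)
⟨..|..⟩ = √(1536/7)·(1/48) = +0.308607

+0.308607  (= +√(2/21))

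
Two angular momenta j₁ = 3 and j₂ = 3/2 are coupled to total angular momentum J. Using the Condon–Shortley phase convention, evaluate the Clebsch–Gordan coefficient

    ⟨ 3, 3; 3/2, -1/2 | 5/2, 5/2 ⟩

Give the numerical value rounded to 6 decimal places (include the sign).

+√(15/28) ≈ +0.731925

j₁+j₂−J=2  J+j₁−j₂=4  J−j₁+j₂=1  j₁+j₂+J+1=8
(j₁±m₁, j₂±m₂, J±M) = (6,0,1,2,5,0)
P² = 8640/7
sum k=0..0:
  [0] +1/48 = 1/48
S = 1/48
C² = P²·S² = 15/28 ; C = +0.731925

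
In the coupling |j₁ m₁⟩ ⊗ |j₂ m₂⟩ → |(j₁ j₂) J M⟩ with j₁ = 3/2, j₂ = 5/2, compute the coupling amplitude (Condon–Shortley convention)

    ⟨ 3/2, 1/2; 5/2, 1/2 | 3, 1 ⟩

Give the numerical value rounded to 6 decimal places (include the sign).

+0.129099

j₁+j₂−J=1  J+j₁−j₂=2  J−j₁+j₂=4  j₁+j₂+J+1=8
(j₁±m₁, j₂±m₂, J±M) = (2,1,3,2,4,2)
P² = 48/5
sum k=0..1:
  [0] +1/6 = 1/6
  [1] −1/8 = -1/8
S = 1/24
C² = P²·S² = 1/60 ; C = +0.129099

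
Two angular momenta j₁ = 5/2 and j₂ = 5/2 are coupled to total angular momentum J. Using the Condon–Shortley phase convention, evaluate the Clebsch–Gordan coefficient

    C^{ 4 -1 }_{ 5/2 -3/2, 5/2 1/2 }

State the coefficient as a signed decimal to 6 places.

j₁+j₂−J=1  J+j₁−j₂=4  J−j₁+j₂=4  j₁+j₂+J+1=10
(j₁±m₁, j₂±m₂, J±M) = (1,4,3,2,3,5)
P² = 10368/35
sum k=0..1:
  [0] +1/144 = 1/144
  [1] −1/24 = -1/24
S = -5/144
C² = P²·S² = 5/14 ; C = -0.597614

−√(5/14) = -0.597614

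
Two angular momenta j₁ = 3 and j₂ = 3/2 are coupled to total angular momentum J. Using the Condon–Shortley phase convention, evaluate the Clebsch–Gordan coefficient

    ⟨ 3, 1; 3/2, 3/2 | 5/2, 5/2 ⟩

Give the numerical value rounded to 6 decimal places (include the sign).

+√(3/28) ≈ +0.327327

j₁+j₂−J=2  J+j₁−j₂=4  J−j₁+j₂=1  j₁+j₂+J+1=8
(j₁±m₁, j₂±m₂, J±M) = (4,2,3,0,5,0)
P² = 1728/7
sum k=2..2:
  [2] +1/48 = 1/48
S = 1/48
C² = P²·S² = 3/28 ; C = +0.327327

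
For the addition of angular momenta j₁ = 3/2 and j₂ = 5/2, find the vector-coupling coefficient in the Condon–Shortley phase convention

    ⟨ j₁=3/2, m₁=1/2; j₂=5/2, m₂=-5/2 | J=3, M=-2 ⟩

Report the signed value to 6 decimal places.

+0.645497

triangle: 1!·2!·4!/8! = 48/40320
(j±m)!: 2!·1!·0!·5!·1!·5! = 28800
prefactor² = (2J+1)·Δ·N² = 240
  k=0: +1/(0!·1!·1!·0!·1!·4!) = 1/24
Σ = 1/24  ⇒  CG² = 240·1/24² = 5/12
CG = +√(5/12) = +0.645497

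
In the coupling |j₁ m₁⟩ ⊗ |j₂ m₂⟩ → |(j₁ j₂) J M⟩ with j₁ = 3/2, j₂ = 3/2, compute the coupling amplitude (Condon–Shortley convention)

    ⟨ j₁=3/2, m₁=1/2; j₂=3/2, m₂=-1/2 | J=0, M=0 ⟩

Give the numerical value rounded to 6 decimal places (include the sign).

j₁+j₂−J=3  J+j₁−j₂=0  J−j₁+j₂=0  j₁+j₂+J+1=4
(j₁±m₁, j₂±m₂, J±M) = (2,1,1,2,0,0)
P² = 1
sum k=1..1:
  [1] −1/2 = -1/2
S = -1/2
C² = P²·S² = 1/4 ; C = -0.500000

−√(1/4) ≈ -0.500000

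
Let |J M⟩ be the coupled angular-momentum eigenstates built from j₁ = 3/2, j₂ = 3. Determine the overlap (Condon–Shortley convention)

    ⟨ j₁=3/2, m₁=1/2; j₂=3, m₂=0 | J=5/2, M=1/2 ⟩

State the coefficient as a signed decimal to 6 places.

triangle: 2!*1!*4!/8! = 48/40320
(j±m)!: 2!*1!*3!*3!*3!*2! = 864
prefactor² = (2J+1)*Δ*N² = 216/35
  k=0: +1/(0!*2!*1!*3!*0!*1!) = 1/12
  k=1: −1/(1!*1!*0!*2!*1!*2!) = -1/4
Σ = -1/6  ⇒  CG² = 216/35*(-1/6)² = 6/35
CG = −√(6/35) = -0.414039

-0.414039  (= −√(6/35))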